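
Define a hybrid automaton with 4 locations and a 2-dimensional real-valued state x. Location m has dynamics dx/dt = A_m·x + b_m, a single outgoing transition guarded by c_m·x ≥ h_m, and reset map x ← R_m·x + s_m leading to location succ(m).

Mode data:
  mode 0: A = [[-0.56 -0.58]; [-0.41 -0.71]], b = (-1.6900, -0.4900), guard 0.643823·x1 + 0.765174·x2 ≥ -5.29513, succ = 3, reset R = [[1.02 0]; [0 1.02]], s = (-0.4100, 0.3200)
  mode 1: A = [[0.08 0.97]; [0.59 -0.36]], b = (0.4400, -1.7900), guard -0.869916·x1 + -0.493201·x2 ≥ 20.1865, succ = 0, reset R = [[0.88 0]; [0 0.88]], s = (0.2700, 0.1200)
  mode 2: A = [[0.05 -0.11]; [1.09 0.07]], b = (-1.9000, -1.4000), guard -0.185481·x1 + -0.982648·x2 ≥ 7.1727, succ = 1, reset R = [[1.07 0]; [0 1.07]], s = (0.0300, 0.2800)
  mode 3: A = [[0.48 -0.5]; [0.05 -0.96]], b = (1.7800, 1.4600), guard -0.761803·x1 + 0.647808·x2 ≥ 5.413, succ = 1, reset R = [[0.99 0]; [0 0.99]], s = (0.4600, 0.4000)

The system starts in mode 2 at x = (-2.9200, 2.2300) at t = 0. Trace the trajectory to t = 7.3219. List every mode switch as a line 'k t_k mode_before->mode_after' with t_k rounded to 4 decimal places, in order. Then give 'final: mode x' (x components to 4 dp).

1 1.3606 2->1
2 2.5273 1->0
3 3.7777 0->3
4 4.4208 3->1
5 6.3122 1->0
final: 0 -7.4662 -2.0946

Mode 2: guard c·x = 7.1727 hit at Δt = 1.3606 (t = 1.3606), x⁻ = (-5.5580, -6.2503) → reset → x⁺ = (-5.9171, -6.4078), jump to mode 1
Mode 1: guard c·x = 20.1865 hit at Δt = 1.1667 (t = 2.5273), x⁻ = (-16.3769, -12.0437) → reset → x⁺ = (-14.1417, -10.4784), jump to mode 0
Mode 0: guard c·x = -5.2951 hit at Δt = 1.2504 (t = 3.7777), x⁻ = (-6.0877, -1.7979) → reset → x⁺ = (-6.6194, -1.5139), jump to mode 3
Mode 3: guard c·x = 5.4130 hit at Δt = 0.6431 (t = 4.4208), x⁻ = (-7.3463, -0.2832) → reset → x⁺ = (-6.8128, 0.1197), jump to mode 1
Mode 1: guard c·x = 20.1865 hit at Δt = 1.8914 (t = 6.3122), x⁻ = (-16.9480, -11.0363) → reset → x⁺ = (-14.6443, -9.5920), jump to mode 0
Mode 0: flow for 1.0097 to horizon, guard not reached → x = (-7.4662, -2.0946)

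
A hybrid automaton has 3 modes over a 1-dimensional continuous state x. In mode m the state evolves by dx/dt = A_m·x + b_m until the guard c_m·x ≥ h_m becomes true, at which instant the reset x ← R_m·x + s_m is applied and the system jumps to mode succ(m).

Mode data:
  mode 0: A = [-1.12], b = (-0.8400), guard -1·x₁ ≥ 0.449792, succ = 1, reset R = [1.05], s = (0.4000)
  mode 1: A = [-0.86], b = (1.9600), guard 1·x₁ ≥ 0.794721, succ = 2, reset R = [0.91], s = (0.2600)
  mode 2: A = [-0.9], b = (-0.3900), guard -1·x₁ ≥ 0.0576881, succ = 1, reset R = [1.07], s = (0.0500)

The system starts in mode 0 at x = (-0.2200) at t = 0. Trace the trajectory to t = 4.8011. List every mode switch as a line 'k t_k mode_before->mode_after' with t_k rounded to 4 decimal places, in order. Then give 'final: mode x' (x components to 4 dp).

Mode 0: guard c·x = 0.4498 hit at Δt = 0.5075 (t = 0.5075), x⁻ = (-0.4498) → reset → x⁺ = (-0.0723), jump to mode 1
Mode 1: guard c·x = 0.7947 hit at Δt = 0.5349 (t = 1.0424), x⁻ = (0.7947) → reset → x⁺ = (0.9832), jump to mode 2
Mode 2: guard c·x = 0.0577 hit at Δt = 1.4748 (t = 2.5172), x⁻ = (-0.0577) → reset → x⁺ = (-0.0117), jump to mode 1
Mode 1: guard c·x = 0.7947 hit at Δt = 0.5046 (t = 3.0218), x⁻ = (0.7947) → reset → x⁺ = (0.9832), jump to mode 2
Mode 2: guard c·x = 0.0577 hit at Δt = 1.4748 (t = 4.4966), x⁻ = (-0.0577) → reset → x⁺ = (-0.0117), jump to mode 1
Mode 1: flow for 0.3045 to horizon, guard not reached → x = (0.5161)

1 0.5075 0->1
2 1.0424 1->2
3 2.5172 2->1
4 3.0218 1->2
5 4.4966 2->1
final: 1 0.5161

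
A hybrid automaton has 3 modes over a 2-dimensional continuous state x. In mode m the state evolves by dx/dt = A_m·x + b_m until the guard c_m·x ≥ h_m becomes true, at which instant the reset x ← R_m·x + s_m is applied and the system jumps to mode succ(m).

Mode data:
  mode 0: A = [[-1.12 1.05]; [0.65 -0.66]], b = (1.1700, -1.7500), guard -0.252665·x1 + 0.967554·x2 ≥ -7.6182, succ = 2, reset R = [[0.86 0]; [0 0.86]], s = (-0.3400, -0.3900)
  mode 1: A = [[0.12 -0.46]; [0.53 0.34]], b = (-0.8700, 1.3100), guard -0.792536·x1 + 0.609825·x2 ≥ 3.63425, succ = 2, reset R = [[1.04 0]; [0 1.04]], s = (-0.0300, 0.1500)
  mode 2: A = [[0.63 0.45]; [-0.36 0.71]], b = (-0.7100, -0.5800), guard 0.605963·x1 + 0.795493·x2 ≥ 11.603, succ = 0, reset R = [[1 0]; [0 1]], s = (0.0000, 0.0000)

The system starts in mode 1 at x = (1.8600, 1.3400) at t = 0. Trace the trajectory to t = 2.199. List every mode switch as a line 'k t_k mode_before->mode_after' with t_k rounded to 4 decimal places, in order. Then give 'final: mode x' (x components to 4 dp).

1 1.2607 1->2
final: 2 1.2287 9.2782

Mode 1: guard c·x = 3.6343 hit at Δt = 1.2607 (t = 1.2607), x⁻ = (-0.9226, 4.7605) → reset → x⁺ = (-0.9895, 5.1009), jump to mode 2
Mode 2: flow for 0.9383 to horizon, guard not reached → x = (1.2287, 9.2782)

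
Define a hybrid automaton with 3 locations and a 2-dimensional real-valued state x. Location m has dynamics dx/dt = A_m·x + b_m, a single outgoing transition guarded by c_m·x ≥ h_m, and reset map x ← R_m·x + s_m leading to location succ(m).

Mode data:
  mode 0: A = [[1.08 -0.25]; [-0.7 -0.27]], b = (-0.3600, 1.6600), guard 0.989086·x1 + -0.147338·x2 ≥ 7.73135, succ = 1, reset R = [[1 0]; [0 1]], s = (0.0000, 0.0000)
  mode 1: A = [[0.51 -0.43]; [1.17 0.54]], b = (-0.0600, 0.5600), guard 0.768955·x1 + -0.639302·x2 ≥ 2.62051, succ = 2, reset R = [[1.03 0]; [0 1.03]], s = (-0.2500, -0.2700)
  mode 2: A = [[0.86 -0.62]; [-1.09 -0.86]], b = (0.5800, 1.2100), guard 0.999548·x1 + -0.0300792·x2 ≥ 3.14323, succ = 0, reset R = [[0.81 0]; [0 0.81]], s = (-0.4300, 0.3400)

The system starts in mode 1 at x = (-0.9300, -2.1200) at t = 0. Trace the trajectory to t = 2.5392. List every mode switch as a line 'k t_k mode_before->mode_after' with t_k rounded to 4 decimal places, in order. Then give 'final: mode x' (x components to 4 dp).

1 1.0748 1->2
2 1.9638 2->0
final: 0 3.8420 -1.5132

Mode 1: guard c·x = 2.6205 hit at Δt = 1.0748 (t = 1.0748), x⁻ = (0.1312, -3.9412) → reset → x⁺ = (-0.1148, -4.3294), jump to mode 2
Mode 2: guard c·x = 3.1432 hit at Δt = 0.8890 (t = 1.9638), x⁻ = (3.0746, -2.3267) → reset → x⁺ = (2.0605, -1.5446), jump to mode 0
Mode 0: flow for 0.5754 to horizon, guard not reached → x = (3.8420, -1.5132)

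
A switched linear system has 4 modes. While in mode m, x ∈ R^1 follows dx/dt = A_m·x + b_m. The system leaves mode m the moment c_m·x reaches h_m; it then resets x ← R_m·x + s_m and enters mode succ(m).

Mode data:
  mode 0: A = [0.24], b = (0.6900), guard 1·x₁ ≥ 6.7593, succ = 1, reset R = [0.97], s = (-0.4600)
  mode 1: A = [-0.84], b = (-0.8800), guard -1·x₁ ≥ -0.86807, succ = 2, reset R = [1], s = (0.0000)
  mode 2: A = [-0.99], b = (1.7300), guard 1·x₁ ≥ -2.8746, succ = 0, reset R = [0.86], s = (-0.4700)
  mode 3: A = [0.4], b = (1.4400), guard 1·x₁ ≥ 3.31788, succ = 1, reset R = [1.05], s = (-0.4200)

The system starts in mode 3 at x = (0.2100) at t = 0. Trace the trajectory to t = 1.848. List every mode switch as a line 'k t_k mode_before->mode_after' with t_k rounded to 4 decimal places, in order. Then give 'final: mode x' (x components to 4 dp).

Mode 3: guard c·x = 3.3179 hit at Δt = 1.4912 (t = 1.4912), x⁻ = (3.3179) → reset → x⁺ = (3.0638), jump to mode 1
Mode 1: flow for 0.3568 to horizon, guard not reached → x = (1.9991)

1 1.4912 3->1
final: 1 1.9991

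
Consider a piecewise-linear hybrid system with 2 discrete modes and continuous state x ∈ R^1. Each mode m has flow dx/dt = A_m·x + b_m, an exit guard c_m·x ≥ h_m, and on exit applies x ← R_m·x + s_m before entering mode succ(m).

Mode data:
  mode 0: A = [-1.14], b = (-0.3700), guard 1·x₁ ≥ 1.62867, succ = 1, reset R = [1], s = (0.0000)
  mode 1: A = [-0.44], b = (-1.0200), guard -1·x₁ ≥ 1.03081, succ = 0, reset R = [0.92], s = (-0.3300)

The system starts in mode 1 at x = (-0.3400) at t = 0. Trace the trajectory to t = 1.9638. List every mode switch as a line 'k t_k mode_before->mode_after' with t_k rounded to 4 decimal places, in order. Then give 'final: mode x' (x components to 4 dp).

1 0.9763 1->0
final: 0 -0.6340

Mode 1: guard c·x = 1.0308 hit at Δt = 0.9763 (t = 0.9763), x⁻ = (-1.0308) → reset → x⁺ = (-1.2783), jump to mode 0
Mode 0: flow for 0.9875 to horizon, guard not reached → x = (-0.6340)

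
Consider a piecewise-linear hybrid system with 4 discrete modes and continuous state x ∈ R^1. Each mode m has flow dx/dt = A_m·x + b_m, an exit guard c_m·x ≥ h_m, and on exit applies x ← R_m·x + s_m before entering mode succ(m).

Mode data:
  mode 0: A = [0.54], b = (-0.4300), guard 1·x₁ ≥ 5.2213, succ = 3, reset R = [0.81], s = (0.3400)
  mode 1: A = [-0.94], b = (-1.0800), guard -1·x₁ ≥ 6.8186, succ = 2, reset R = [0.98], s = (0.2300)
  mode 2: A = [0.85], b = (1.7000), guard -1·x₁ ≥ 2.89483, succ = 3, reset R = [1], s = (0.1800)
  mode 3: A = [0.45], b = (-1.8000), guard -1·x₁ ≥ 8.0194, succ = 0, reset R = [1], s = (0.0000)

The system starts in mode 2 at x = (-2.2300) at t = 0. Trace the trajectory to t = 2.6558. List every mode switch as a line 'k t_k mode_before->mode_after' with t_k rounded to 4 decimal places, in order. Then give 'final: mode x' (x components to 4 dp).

1 1.5983 2->3
final: 3 -6.8070

Mode 2: guard c·x = 2.8948 hit at Δt = 1.5983 (t = 1.5983), x⁻ = (-2.8948) → reset → x⁺ = (-2.7148), jump to mode 3
Mode 3: flow for 1.0575 to horizon, guard not reached → x = (-6.8070)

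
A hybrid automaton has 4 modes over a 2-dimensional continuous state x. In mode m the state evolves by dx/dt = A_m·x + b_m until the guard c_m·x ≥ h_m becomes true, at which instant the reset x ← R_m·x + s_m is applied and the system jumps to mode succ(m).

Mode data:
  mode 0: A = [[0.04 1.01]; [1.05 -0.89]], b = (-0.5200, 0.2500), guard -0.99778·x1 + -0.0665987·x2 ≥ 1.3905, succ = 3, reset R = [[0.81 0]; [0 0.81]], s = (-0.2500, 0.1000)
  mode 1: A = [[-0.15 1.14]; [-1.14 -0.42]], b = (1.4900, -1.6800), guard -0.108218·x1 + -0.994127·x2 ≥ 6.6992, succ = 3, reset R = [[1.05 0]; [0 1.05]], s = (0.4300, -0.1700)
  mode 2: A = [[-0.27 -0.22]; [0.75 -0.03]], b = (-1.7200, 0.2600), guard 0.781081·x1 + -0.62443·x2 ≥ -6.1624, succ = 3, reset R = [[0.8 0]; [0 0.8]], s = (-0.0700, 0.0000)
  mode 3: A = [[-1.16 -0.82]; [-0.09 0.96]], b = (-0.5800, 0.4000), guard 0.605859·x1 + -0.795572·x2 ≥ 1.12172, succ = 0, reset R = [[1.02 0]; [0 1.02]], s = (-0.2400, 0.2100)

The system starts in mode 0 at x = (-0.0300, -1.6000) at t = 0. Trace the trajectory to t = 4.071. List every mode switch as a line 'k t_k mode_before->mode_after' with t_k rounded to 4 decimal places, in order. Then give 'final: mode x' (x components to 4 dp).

Mode 0: guard c·x = 1.3905 hit at Δt = 0.7030 (t = 0.7030), x⁻ = (-1.3173, -1.1436) → reset → x⁺ = (-1.3170, -0.8263), jump to mode 3
Mode 3: guard c·x = 1.1217 hit at Δt = 1.1363 (t = 1.8393), x⁻ = (-0.1157, -1.4981) → reset → x⁺ = (-0.3580, -1.3180), jump to mode 0
Mode 0: guard c·x = 1.3905 hit at Δt = 0.5595 (t = 2.3988), x⁻ = (-1.3201, -1.1012) → reset → x⁺ = (-1.3193, -0.7920), jump to mode 3
Mode 3: guard c·x = 1.1217 hit at Δt = 1.2237 (t = 3.6224), x⁻ = (-0.0886, -1.4774) → reset → x⁺ = (-0.3304, -1.2970), jump to mode 0
Mode 0: flow for 0.4486 to horizon, guard not reached → x = (-1.0951, -1.0671)

1 0.7030 0->3
2 1.8393 3->0
3 2.3988 0->3
4 3.6224 3->0
final: 0 -1.0951 -1.0671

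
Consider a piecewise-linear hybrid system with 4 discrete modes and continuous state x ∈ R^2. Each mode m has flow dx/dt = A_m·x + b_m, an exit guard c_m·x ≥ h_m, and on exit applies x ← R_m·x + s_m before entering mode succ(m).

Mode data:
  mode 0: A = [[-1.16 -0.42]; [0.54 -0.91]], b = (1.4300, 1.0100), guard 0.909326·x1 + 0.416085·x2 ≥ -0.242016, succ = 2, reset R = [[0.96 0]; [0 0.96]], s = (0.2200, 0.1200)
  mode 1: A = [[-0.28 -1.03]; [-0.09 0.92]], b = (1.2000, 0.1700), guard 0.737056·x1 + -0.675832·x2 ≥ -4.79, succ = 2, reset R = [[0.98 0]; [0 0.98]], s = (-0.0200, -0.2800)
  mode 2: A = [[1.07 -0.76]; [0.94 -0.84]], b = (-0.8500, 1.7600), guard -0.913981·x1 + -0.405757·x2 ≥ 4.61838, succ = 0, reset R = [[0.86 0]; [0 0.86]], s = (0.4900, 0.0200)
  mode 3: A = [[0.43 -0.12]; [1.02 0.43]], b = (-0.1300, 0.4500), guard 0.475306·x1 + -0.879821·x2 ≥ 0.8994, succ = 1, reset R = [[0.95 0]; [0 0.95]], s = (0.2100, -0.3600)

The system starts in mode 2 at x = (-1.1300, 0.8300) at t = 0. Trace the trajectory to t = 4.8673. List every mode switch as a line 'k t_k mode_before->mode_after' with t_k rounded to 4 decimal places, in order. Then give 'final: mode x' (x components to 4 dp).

Mode 2: guard c·x = 4.6184 hit at Δt = 0.9066 (t = 0.9066), x⁻ = (-4.9202, -0.2993) → reset → x⁺ = (-3.7413, -0.2374), jump to mode 0
Mode 0: guard c·x = -0.2420 hit at Δt = 0.9942 (t = 1.9008), x⁻ = (-0.2929, 0.0585) → reset → x⁺ = (-0.0612, 0.1762), jump to mode 2
Mode 2: guard c·x = 4.6184 hit at Δt = 1.5192 (t = 3.4200), x⁻ = (-4.8902, -0.3669) → reset → x⁺ = (-3.7155, -0.2955), jump to mode 0
Mode 0: guard c·x = -0.2420 hit at Δt = 0.9904 (t = 4.4104), x⁻ = (-0.2840, 0.0390) → reset → x⁺ = (-0.0526, 0.1575), jump to mode 2
Mode 2: flow for 0.4569 to horizon, guard not reached → x = (-0.7737, 0.6349)

1 0.9066 2->0
2 1.9008 0->2
3 3.4200 2->0
4 4.4104 0->2
final: 2 -0.7737 0.6349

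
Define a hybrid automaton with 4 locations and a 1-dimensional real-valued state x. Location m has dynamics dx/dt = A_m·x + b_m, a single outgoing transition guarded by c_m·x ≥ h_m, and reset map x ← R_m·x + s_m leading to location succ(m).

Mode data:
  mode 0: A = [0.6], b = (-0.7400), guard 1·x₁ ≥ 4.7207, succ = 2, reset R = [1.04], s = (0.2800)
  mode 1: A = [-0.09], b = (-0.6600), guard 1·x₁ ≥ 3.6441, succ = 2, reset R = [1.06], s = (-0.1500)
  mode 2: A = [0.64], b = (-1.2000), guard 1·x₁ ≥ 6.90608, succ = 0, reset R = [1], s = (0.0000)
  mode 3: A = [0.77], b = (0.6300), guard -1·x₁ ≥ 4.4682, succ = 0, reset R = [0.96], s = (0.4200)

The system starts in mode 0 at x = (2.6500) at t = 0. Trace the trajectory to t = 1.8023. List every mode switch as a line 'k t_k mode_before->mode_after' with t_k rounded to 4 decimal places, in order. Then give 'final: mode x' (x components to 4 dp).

Mode 0: guard c·x = 4.7207 hit at Δt = 1.5014 (t = 1.5014), x⁻ = (4.7207) → reset → x⁺ = (5.1895), jump to mode 2
Mode 2: flow for 0.3009 to horizon, guard not reached → x = (5.8934)

1 1.5014 0->2
final: 2 5.8934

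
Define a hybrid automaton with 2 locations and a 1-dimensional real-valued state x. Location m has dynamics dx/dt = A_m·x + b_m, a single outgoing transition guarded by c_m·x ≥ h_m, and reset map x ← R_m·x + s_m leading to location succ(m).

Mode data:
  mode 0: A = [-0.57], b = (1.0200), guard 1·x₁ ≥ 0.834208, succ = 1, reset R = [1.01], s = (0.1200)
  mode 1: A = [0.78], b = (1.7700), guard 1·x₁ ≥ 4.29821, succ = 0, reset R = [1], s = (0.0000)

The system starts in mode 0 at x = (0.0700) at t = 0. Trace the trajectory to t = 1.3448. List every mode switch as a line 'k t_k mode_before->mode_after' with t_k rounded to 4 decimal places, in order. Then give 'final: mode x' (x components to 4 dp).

1 1.0312 0->1
final: 1 1.8581

Mode 0: guard c·x = 0.8342 hit at Δt = 1.0312 (t = 1.0312), x⁻ = (0.8342) → reset → x⁺ = (0.9626), jump to mode 1
Mode 1: flow for 0.3136 to horizon, guard not reached → x = (1.8581)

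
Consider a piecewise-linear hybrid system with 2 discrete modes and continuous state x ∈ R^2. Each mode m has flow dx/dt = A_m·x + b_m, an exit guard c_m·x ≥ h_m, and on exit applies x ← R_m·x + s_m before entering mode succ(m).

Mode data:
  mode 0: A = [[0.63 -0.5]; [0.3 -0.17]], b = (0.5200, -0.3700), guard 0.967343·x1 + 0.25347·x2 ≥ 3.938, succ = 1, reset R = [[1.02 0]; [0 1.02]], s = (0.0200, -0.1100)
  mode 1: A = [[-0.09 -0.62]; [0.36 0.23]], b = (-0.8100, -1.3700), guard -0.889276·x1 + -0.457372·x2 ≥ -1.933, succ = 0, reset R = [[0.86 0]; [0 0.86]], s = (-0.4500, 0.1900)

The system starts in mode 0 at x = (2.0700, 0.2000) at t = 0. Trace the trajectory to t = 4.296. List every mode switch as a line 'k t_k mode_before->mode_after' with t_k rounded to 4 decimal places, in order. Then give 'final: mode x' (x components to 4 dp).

Mode 0: guard c·x = 3.9380 hit at Δt = 0.8460 (t = 0.8460), x⁻ = (3.9193, 0.5786) → reset → x⁺ = (4.0177, 0.4801), jump to mode 1
Mode 1: guard c·x = -1.9330 hit at Δt = 1.4442 (t = 2.2902), x⁻ = (2.0674, 0.2067) → reset → x⁺ = (1.3279, 0.3678), jump to mode 0
Mode 0: guard c·x = 3.9380 hit at Δt = 1.4028 (t = 3.6930), x⁻ = (3.8721, 0.7590) → reset → x⁺ = (3.9695, 0.6641), jump to mode 1
Mode 1: flow for 0.6030 to horizon, guard not reached → x = (3.0312, 0.6936)

1 0.8460 0->1
2 2.2902 1->0
3 3.6930 0->1
final: 1 3.0312 0.6936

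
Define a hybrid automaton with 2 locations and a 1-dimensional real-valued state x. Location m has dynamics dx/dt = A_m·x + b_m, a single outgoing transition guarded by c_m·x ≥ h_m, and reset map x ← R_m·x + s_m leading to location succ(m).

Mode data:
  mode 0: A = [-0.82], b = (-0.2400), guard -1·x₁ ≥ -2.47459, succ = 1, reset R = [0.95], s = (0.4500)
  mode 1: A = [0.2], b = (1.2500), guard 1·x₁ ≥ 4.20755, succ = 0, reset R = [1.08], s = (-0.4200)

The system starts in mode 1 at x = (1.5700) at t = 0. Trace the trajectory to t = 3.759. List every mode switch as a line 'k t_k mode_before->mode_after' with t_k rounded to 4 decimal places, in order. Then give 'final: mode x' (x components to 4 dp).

Mode 1: guard c·x = 4.2076 hit at Δt = 1.4532 (t = 1.4532), x⁻ = (4.2076) → reset → x⁺ = (4.1242), jump to mode 0
Mode 0: guard c·x = -2.4746 hit at Δt = 0.5702 (t = 2.0234), x⁻ = (2.4746) → reset → x⁺ = (2.8009), jump to mode 1
Mode 1: guard c·x = 4.2076 hit at Δt = 0.7223 (t = 2.7457), x⁻ = (4.2075) → reset → x⁺ = (4.1242), jump to mode 0
Mode 0: guard c·x = -2.4746 hit at Δt = 0.5702 (t = 3.3159), x⁻ = (2.4746) → reset → x⁺ = (2.8009), jump to mode 1
Mode 1: flow for 0.4431 to horizon, guard not reached → x = (3.6395)

1 1.4532 1->0
2 2.0234 0->1
3 2.7457 1->0
4 3.3159 0->1
final: 1 3.6395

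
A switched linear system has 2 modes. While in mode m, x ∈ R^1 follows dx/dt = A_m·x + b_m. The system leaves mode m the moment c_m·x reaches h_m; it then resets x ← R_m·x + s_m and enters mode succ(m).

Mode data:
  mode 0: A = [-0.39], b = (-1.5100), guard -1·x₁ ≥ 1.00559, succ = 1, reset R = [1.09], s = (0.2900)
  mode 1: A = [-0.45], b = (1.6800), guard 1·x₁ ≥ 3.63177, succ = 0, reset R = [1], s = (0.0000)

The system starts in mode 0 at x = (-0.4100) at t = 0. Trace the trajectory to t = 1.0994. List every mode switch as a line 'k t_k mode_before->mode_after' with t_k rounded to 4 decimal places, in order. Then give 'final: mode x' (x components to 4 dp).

Mode 0: guard c·x = 1.0056 hit at Δt = 0.4841 (t = 0.4841), x⁻ = (-1.0056) → reset → x⁺ = (-0.8061), jump to mode 1
Mode 1: flow for 0.6153 to horizon, guard not reached → x = (0.2918)

1 0.4841 0->1
final: 1 0.2918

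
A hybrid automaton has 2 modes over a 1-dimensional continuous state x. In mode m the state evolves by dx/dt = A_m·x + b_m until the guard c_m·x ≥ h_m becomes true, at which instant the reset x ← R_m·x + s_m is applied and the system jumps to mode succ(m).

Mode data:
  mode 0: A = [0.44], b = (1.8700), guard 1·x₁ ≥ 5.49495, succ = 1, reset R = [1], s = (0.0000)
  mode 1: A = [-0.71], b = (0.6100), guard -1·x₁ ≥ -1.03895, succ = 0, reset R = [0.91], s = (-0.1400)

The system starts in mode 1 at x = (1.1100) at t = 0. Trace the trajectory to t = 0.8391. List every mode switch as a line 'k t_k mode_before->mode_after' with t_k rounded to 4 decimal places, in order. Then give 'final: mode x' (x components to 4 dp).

Mode 1: guard c·x = -1.0390 hit at Δt = 0.4690 (t = 0.4690), x⁻ = (1.0390) → reset → x⁺ = (0.8054), jump to mode 0
Mode 0: flow for 0.3701 to horizon, guard not reached → x = (1.6994)

1 0.4690 1->0
final: 0 1.6994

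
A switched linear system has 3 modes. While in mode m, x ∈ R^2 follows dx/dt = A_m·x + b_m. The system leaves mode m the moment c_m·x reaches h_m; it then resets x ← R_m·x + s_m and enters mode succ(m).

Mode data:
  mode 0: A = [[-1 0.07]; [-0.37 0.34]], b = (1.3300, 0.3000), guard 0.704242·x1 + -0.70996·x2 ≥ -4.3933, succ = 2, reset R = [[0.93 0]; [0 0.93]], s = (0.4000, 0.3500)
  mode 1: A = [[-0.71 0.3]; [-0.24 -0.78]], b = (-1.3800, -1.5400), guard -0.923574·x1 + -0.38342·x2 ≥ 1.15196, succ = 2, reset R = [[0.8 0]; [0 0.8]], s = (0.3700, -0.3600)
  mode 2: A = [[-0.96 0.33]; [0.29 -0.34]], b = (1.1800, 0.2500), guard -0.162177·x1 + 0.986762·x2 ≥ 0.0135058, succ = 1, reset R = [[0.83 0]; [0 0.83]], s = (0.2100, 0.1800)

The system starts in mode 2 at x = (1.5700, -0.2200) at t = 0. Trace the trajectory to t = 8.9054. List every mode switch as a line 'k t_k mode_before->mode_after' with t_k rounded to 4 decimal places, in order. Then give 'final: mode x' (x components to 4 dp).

1 0.6963 2->1
2 1.9917 1->2
3 4.4898 2->1
4 5.6904 1->2
5 8.1375 2->1
final: 1 -0.2672 -0.7485

Mode 2: guard c·x = 0.0135 hit at Δt = 0.6963 (t = 0.6963), x⁻ = (1.4123, 0.2458) → reset → x⁺ = (1.3822, 0.3840), jump to mode 1
Mode 1: guard c·x = 1.1520 hit at Δt = 1.2954 (t = 1.9917), x⁻ = (-0.7837, -1.1166) → reset → x⁺ = (-0.2570, -1.2533), jump to mode 2
Mode 2: guard c·x = 0.0135 hit at Δt = 2.4981 (t = 4.4898), x⁻ = (1.0177, 0.1809) → reset → x⁺ = (1.0547, 0.3302), jump to mode 1
Mode 1: guard c·x = 1.1520 hit at Δt = 1.2007 (t = 5.6904), x⁻ = (-0.8114, -1.0501) → reset → x⁺ = (-0.2791, -1.2001), jump to mode 2
Mode 2: guard c·x = 0.0135 hit at Δt = 2.4471 (t = 8.1375), x⁻ = (1.0115, 0.1799) → reset → x⁺ = (1.0495, 0.3293), jump to mode 1
Mode 1: flow for 0.7679 to horizon, guard not reached → x = (-0.2672, -0.7485)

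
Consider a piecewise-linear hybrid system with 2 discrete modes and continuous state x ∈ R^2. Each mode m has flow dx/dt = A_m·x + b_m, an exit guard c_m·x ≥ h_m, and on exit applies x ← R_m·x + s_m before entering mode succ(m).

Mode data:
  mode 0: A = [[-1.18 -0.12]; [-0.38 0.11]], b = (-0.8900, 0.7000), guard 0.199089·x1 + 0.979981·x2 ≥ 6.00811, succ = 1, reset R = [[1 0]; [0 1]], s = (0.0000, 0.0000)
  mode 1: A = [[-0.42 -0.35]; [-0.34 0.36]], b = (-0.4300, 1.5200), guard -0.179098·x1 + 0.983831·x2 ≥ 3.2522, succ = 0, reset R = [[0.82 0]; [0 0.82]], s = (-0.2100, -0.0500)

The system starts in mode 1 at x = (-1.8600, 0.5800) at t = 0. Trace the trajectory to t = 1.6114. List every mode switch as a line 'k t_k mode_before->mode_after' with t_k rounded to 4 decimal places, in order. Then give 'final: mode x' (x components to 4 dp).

1 0.8475 1->0
final: 0 -1.4013 3.6046

Mode 1: guard c·x = 3.2522 hit at Δt = 0.8475 (t = 0.8475), x⁻ = (-2.0492, 2.9326) → reset → x⁺ = (-1.8904, 2.3547), jump to mode 0
Mode 0: flow for 0.7639 to horizon, guard not reached → x = (-1.4013, 3.6046)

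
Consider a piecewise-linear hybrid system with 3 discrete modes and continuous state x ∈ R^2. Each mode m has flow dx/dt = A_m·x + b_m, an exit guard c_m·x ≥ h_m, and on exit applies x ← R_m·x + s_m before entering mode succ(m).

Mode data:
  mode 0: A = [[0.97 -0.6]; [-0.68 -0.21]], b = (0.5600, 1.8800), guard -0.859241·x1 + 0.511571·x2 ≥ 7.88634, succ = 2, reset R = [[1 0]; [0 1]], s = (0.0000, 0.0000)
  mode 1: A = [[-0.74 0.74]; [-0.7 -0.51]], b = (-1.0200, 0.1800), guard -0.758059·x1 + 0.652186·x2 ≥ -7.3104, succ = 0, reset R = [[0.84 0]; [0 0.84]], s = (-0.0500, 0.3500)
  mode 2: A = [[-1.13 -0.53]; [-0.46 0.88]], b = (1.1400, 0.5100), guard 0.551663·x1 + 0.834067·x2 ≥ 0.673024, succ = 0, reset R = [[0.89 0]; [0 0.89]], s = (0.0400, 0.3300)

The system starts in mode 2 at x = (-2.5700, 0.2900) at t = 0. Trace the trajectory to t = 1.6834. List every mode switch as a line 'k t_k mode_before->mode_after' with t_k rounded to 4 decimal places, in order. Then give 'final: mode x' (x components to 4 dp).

1 0.5872 2->0
final: 0 -4.7525 4.7609

Mode 2: guard c·x = 0.6730 hit at Δt = 0.5872 (t = 0.5872), x⁻ = (-1.0490, 1.5007) → reset → x⁺ = (-0.8936, 1.6657), jump to mode 0
Mode 0: flow for 1.0962 to horizon, guard not reached → x = (-4.7525, 4.7609)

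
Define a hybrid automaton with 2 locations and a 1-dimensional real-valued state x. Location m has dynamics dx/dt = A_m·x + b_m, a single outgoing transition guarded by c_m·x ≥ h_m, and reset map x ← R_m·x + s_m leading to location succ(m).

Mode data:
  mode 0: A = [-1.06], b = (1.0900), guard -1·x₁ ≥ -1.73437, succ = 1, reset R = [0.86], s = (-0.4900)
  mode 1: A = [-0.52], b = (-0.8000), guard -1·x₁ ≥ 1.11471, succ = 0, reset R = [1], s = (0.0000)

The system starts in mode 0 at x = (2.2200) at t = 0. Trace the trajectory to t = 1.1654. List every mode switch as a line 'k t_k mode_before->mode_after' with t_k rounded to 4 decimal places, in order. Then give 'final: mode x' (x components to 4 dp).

Mode 0: guard c·x = -1.7344 hit at Δt = 0.4938 (t = 0.4938), x⁻ = (1.7344) → reset → x⁺ = (1.0016), jump to mode 1
Mode 1: flow for 0.6716 to horizon, guard not reached → x = (0.2528)

1 0.4938 0->1
final: 1 0.2528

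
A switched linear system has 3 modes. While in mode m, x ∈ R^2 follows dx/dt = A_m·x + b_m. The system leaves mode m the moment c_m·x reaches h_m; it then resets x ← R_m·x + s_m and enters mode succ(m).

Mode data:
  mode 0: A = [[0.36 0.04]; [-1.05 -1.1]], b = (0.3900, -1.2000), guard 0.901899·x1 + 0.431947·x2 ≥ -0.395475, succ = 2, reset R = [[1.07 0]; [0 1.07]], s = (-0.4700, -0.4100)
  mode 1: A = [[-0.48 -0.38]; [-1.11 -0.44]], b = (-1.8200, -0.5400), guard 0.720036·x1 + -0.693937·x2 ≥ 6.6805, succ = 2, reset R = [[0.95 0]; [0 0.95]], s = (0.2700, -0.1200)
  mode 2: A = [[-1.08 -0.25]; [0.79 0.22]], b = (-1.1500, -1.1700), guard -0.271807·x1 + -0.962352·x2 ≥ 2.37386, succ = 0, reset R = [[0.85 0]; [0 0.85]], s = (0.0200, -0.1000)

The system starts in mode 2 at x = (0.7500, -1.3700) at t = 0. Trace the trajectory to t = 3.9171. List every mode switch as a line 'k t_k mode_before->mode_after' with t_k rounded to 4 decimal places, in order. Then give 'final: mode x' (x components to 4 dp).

1 0.7998 2->0
2 1.7196 0->2
3 1.8854 2->0
4 3.0532 0->2
5 3.2906 2->0
final: 0 -0.0532 -1.5493

Mode 2: guard c·x = 2.3739 hit at Δt = 0.7998 (t = 0.7998), x⁻ = (-0.0408, -2.4552) → reset → x⁺ = (-0.0147, -2.1869), jump to mode 0
Mode 0: guard c·x = -0.3955 hit at Δt = 0.9198 (t = 1.7196), x⁻ = (0.3250, -1.5941) → reset → x⁺ = (-0.1223, -2.1157), jump to mode 2
Mode 2: guard c·x = 2.3739 hit at Δt = 0.1657 (t = 1.8854), x⁻ = (-0.1908, -2.4128) → reset → x⁺ = (-0.1421, -2.1509), jump to mode 0
Mode 0: guard c·x = -0.3955 hit at Δt = 1.1678 (t = 3.0532), x⁻ = (0.2507, -1.4389) → reset → x⁺ = (-0.2018, -1.9497), jump to mode 2
Mode 2: guard c·x = 2.3739 hit at Δt = 0.2374 (t = 3.2906), x⁻ = (-0.2832, -2.3868) → reset → x⁺ = (-0.2207, -2.1287), jump to mode 0
Mode 0: flow for 0.6265 to horizon, guard not reached → x = (-0.0532, -1.5493)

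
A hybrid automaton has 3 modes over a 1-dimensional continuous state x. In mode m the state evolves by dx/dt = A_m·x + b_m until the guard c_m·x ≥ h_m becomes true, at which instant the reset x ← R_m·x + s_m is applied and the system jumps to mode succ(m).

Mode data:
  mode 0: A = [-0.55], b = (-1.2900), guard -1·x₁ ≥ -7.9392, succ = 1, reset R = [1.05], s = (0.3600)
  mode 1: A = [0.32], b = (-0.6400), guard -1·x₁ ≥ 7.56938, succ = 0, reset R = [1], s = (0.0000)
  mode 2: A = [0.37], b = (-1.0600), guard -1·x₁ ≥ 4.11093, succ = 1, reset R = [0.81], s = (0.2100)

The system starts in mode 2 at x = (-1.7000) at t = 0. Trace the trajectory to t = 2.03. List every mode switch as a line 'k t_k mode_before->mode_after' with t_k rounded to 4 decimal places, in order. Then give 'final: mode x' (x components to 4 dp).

1 1.1461 2->1
final: 1 -4.7935

Mode 2: guard c·x = 4.1109 hit at Δt = 1.1461 (t = 1.1461), x⁻ = (-4.1109) → reset → x⁺ = (-3.1199), jump to mode 1
Mode 1: flow for 0.8839 to horizon, guard not reached → x = (-4.7935)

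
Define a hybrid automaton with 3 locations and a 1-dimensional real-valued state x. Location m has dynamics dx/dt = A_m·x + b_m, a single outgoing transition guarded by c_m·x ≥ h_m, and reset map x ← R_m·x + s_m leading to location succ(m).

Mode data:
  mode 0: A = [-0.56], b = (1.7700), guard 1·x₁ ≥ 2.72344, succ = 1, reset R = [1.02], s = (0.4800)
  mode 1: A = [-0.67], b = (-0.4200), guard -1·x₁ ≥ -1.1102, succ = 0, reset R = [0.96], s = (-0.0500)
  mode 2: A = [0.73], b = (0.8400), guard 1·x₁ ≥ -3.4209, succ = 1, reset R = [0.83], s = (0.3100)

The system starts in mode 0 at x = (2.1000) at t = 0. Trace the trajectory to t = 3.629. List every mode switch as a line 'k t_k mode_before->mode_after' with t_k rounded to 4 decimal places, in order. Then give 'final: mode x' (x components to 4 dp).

1 1.5824 0->1
2 2.7837 1->0
final: 0 1.8247

Mode 0: guard c·x = 2.7234 hit at Δt = 1.5824 (t = 1.5824), x⁻ = (2.7234) → reset → x⁺ = (3.2579), jump to mode 1
Mode 1: guard c·x = -1.1102 hit at Δt = 1.2013 (t = 2.7837), x⁻ = (1.1102) → reset → x⁺ = (1.0158), jump to mode 0
Mode 0: flow for 0.8453 to horizon, guard not reached → x = (1.8247)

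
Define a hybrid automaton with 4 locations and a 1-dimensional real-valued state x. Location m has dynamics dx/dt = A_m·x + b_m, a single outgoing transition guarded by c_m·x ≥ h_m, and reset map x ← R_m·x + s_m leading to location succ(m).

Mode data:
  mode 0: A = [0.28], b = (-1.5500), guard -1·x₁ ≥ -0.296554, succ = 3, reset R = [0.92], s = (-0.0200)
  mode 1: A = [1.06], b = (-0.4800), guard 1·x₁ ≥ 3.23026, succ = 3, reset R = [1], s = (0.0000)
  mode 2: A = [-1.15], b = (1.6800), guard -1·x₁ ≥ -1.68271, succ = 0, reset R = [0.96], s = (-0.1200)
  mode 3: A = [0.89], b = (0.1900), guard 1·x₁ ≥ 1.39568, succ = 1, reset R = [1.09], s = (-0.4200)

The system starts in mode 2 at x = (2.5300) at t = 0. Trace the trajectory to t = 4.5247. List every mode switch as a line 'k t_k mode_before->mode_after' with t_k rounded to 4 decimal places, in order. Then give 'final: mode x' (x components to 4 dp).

1 1.3675 2->0
2 2.2955 0->3
3 3.6872 3->1
final: 1 2.0283

Mode 2: guard c·x = -1.6827 hit at Δt = 1.3675 (t = 1.3675), x⁻ = (1.6827) → reset → x⁺ = (1.4954), jump to mode 0
Mode 0: guard c·x = -0.2966 hit at Δt = 0.9280 (t = 2.2955), x⁻ = (0.2966) → reset → x⁺ = (0.2528), jump to mode 3
Mode 3: guard c·x = 1.3957 hit at Δt = 1.3917 (t = 3.6872), x⁻ = (1.3957) → reset → x⁺ = (1.1013), jump to mode 1
Mode 1: flow for 0.8375 to horizon, guard not reached → x = (2.0283)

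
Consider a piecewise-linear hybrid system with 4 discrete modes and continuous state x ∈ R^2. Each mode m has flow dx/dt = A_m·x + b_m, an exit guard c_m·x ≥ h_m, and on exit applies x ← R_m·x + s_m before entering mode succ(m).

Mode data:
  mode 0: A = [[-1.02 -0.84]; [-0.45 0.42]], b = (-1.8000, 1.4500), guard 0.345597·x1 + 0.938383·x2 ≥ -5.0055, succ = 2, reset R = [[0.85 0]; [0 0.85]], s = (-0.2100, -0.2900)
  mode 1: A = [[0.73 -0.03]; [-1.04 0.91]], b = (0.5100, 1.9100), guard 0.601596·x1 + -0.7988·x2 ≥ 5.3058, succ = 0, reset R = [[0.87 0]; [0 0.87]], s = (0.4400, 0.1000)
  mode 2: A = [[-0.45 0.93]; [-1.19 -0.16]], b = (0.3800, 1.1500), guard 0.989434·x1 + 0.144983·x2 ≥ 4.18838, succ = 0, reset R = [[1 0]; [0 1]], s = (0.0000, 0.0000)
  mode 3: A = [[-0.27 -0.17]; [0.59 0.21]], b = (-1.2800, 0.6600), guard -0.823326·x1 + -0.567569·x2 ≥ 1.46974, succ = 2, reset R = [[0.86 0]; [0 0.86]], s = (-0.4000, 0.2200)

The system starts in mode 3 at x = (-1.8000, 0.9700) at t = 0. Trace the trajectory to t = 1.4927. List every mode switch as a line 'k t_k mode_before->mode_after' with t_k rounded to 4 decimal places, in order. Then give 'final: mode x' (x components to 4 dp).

Mode 3: guard c·x = 1.4697 hit at Δt = 0.5791 (t = 0.5791), x⁻ = (-2.3055, 0.7549) → reset → x⁺ = (-2.3827, 0.8692), jump to mode 2
Mode 2: flow for 0.9136 to horizon, guard not reached → x = (0.2263, 2.8352)

1 0.5791 3->2
final: 2 0.2263 2.8352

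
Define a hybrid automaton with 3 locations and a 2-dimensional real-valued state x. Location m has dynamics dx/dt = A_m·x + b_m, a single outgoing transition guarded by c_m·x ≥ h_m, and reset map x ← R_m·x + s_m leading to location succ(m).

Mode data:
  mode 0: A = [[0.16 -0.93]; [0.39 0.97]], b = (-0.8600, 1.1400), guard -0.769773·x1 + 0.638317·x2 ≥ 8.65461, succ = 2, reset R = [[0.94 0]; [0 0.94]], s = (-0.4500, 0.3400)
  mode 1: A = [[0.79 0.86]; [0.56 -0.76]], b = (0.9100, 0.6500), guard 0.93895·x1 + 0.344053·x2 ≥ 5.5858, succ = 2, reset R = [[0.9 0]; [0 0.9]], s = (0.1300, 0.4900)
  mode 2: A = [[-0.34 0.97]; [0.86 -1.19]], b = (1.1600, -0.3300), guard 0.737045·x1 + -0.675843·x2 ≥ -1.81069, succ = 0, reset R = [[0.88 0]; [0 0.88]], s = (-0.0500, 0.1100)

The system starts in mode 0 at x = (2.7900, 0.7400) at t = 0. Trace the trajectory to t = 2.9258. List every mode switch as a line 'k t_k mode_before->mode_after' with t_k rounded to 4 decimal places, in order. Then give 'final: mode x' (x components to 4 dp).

Mode 0: guard c·x = 8.6546 hit at Δt = 1.5079 (t = 1.5079), x⁻ = (-4.0955, 8.6196) → reset → x⁺ = (-4.2997, 8.4424), jump to mode 2
Mode 2: guard c·x = -1.8107 hit at Δt = 0.6897 (t = 2.1976), x⁻ = (0.3245, 3.0330) → reset → x⁺ = (0.2355, 2.7790), jump to mode 0
Mode 0: flow for 0.7282 to horizon, guard not reached → x = (-3.5635, 6.3399)

1 1.5079 0->2
2 2.1976 2->0
final: 0 -3.5635 6.3399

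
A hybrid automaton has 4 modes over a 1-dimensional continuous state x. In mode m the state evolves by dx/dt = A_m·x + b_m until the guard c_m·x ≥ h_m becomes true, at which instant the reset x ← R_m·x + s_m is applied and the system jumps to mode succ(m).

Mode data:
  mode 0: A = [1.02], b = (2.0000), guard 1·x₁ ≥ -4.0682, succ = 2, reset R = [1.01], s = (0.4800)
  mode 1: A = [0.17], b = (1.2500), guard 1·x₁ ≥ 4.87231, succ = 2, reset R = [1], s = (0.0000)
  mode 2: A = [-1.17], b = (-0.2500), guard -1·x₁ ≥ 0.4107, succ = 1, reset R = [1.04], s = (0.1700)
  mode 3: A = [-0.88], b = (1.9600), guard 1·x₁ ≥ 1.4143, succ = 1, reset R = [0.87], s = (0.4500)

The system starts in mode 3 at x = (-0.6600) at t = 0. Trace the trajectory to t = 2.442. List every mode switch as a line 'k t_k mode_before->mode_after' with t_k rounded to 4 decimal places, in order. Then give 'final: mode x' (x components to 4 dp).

1 1.4402 3->1
final: 1 3.3577

Mode 3: guard c·x = 1.4143 hit at Δt = 1.4402 (t = 1.4402), x⁻ = (1.4143) → reset → x⁺ = (1.6804), jump to mode 1
Mode 1: flow for 1.0018 to horizon, guard not reached → x = (3.3577)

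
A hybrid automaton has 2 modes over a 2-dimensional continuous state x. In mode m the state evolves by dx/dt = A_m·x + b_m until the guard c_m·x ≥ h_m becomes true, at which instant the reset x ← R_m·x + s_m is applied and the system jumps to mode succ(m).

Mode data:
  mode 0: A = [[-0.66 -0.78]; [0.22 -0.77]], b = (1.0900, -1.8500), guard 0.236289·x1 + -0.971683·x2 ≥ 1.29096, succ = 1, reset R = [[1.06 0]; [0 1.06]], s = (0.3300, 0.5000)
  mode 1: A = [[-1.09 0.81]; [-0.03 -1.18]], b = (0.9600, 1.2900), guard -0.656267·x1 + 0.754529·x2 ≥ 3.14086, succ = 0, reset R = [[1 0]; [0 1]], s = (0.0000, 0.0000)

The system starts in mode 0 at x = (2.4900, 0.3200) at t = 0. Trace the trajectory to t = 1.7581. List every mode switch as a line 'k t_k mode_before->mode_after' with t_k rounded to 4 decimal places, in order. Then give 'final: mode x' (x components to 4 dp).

1 0.9773 0->1
final: 1 1.7686 0.4995

Mode 0: guard c·x = 1.2910 hit at Δt = 0.9773 (t = 0.9773), x⁻ = (2.2872, -0.7724) → reset → x⁺ = (2.7545, -0.3187), jump to mode 1
Mode 1: flow for 0.7808 to horizon, guard not reached → x = (1.7686, 0.4995)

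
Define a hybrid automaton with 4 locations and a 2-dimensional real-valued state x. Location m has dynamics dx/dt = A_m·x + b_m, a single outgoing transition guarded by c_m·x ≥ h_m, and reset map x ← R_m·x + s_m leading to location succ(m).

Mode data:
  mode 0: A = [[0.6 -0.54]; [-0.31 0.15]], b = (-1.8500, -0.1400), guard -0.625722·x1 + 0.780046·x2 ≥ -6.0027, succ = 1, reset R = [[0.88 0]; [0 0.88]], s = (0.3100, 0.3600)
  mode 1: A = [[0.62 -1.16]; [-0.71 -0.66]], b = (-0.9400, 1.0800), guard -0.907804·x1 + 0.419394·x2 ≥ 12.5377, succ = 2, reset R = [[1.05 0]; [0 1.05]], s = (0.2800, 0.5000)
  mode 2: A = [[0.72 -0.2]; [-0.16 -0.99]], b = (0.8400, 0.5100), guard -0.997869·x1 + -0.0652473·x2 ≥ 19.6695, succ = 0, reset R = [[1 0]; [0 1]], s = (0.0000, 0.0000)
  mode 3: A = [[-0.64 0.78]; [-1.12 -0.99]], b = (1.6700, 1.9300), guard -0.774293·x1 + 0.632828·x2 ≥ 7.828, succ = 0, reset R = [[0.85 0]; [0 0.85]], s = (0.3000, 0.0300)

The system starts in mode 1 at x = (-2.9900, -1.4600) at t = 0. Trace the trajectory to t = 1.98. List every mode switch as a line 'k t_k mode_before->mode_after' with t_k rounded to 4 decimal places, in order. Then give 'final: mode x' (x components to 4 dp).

1 1.3982 1->2
final: 2 -18.2662 4.3377

Mode 1: guard c·x = 12.5377 hit at Δt = 1.3982 (t = 1.3982), x⁻ = (-11.6546, 4.6678) → reset → x⁺ = (-11.9573, 5.4012), jump to mode 2
Mode 2: flow for 0.5818 to horizon, guard not reached → x = (-18.2662, 4.3377)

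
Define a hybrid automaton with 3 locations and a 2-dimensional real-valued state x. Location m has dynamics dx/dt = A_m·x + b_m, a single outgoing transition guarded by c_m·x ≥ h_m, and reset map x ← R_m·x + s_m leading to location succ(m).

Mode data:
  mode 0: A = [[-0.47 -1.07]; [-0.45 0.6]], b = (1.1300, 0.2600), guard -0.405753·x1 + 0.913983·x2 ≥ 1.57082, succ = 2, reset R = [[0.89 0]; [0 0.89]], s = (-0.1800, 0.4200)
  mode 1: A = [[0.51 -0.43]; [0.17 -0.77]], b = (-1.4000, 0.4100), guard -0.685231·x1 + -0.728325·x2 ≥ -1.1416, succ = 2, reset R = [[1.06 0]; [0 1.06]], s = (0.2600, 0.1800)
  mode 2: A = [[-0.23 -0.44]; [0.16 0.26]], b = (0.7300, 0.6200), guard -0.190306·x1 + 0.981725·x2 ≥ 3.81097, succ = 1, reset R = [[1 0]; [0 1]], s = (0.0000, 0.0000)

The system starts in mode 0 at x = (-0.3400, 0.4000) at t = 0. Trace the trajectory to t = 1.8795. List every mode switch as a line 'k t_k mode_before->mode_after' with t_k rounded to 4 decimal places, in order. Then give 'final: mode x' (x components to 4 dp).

Mode 0: guard c·x = 1.5708 hit at Δt = 1.4651 (t = 1.4651), x⁻ = (-0.1322, 1.6599) → reset → x⁺ = (-0.2977, 1.8974), jump to mode 2
Mode 2: flow for 0.4144 to horizon, guard not reached → x = (-0.3525, 2.3622)

1 1.4651 0->2
final: 2 -0.3525 2.3622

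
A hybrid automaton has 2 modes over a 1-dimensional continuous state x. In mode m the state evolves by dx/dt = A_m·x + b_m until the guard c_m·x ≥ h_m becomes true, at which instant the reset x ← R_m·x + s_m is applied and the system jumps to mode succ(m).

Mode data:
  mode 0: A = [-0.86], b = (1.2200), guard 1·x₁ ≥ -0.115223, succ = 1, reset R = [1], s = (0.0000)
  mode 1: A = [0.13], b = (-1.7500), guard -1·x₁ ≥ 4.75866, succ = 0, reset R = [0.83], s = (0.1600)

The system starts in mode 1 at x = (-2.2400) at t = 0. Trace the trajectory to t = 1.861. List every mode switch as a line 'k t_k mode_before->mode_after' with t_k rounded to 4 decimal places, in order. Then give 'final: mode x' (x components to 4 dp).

1 1.1444 1->0
final: 0 -1.3936

Mode 1: guard c·x = 4.7587 hit at Δt = 1.1444 (t = 1.1444), x⁻ = (-4.7587) → reset → x⁺ = (-3.7897), jump to mode 0
Mode 0: flow for 0.7166 to horizon, guard not reached → x = (-1.3936)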